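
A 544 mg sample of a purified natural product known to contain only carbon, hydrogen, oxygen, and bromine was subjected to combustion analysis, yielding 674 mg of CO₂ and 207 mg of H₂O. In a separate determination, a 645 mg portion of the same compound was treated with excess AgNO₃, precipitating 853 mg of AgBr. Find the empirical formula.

C8H12Br2O

mol C = 0.674 g CO₂ ÷ 44.009 g/mol = 0.01532 mol
mol H = 2 × 0.207 g H₂O ÷ 18.015 g/mol = 0.02298 mol
From the AgBr data: mol Br per gram of compound = (0.853 ÷ 187.772) ÷ 0.645 = 0.007043 mol/g, so in the 0.544 g combustion sample mol Br = 0.003831 mol
mass O = 0.544 − (0.1839 + 0.02316 + 0.3061) = 0.03074 g → mol O = 0.03074 ÷ 15.999 = 0.001922 mol
Divide by the smallest (0.001922 mol): C 7.970, H 11.960, Br 1.994, O 1.000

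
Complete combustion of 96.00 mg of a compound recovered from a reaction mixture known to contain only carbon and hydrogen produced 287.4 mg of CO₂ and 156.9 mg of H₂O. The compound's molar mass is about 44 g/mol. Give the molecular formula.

mol C = 0.2874 g CO₂ ÷ 44.009 g/mol = 0.0065305 mol
mol H = 2 × 0.1569 g H₂O ÷ 18.015 g/mol = 0.017419 mol
Divide by the smallest (0.0065305 mol): C 1.000, H 2.667
Multiplying each by 3 gives whole numbers: C 3.00, H 8.00
Empirical formula: C3H8
Empirical-formula mass = 44.10 g/mol; 44 ÷ 44.10 ≈ 1, so the molecular formula is C3H8.

C3H8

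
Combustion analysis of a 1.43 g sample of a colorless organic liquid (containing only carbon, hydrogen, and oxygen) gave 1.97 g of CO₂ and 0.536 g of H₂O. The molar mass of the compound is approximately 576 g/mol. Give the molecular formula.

mol C = 1.97 g CO₂ ÷ 44.009 g/mol = 0.04476 mol
mol H = 2 × 0.536 g H₂O ÷ 18.015 g/mol = 0.05951 mol
mass O = 1.43 − (0.5377 + 0.05998) = 0.8324 g → mol O = 0.8324 ÷ 15.999 = 0.05203 mol
Divide by the smallest (0.04476 mol): C 1.000, H 1.329, O 1.162
Multiplying each by 6 gives whole numbers: C 6.00, H 7.98, O 6.97
Empirical formula: C6H8O7
Empirical-formula mass = 192.12 g/mol; 576 ÷ 192.12 ≈ 3, so the molecular formula is C18H24O21.

C18H24O21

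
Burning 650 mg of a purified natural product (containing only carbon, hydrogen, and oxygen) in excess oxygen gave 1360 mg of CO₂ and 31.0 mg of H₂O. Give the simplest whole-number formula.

mol C = 1.36 g CO₂ ÷ 44.009 g/mol = 0.03090 mol
mol H = 2 × 0.0310 g H₂O ÷ 18.015 g/mol = 0.003442 mol
mass O = 0.650 − (0.3712 + 0.003469) = 0.2754 g → mol O = 0.2754 ÷ 15.999 = 0.01721 mol
Divide by the smallest (0.003442 mol): C 8.979, H 1.000, O 5.001

C9HO5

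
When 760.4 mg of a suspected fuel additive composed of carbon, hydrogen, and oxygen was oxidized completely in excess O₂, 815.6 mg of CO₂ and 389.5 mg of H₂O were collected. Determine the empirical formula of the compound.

C3H7O5

mol C = 0.8156 g CO₂ ÷ 44.009 g/mol = 0.018533 mol
mol H = 2 × 0.3895 g H₂O ÷ 18.015 g/mol = 0.043242 mol
mass O = 0.7604 − (0.22259 + 0.043588) = 0.49422 g → mol O = 0.49422 ÷ 15.999 = 0.030891 mol
Divide by the smallest (0.018533 mol): C 1.000, H 2.333, O 1.667
Multiplying each by 3 gives whole numbers: C 3.00, H 7.00, O 5.00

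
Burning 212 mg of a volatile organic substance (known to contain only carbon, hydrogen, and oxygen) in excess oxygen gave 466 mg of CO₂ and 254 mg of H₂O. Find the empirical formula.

mol C = 0.466 g CO₂ ÷ 44.009 g/mol = 0.01059 mol
mol H = 2 × 0.254 g H₂O ÷ 18.015 g/mol = 0.02820 mol
mass O = 0.212 − (0.1272 + 0.02842) = 0.05639 g → mol O = 0.05639 ÷ 15.999 = 0.003525 mol
Divide by the smallest (0.003525 mol): C 3.004, H 8.000, O 1.000

C3H8O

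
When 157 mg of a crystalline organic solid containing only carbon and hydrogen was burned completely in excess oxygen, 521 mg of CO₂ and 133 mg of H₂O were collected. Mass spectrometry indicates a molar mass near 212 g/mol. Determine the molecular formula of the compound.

mol C = 0.521 g CO₂ ÷ 44.009 g/mol = 0.01184 mol
mol H = 2 × 0.133 g H₂O ÷ 18.015 g/mol = 0.01477 mol
Divide by the smallest (0.01184 mol): C 1.000, H 1.247
Multiplying each by 4 gives whole numbers: C 4.00, H 4.99
Empirical formula: C4H5
Empirical-formula mass = 53.08 g/mol; 212 ÷ 53.08 ≈ 4, so the molecular formula is C16H20.

C16H20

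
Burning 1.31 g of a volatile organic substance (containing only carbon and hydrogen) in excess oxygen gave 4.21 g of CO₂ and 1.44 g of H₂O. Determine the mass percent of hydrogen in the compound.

mol C = 4.21 g CO₂ ÷ 44.009 g/mol = 0.09566 mol
mol H = 2 × 1.44 g H₂O ÷ 18.015 g/mol = 0.1599 mol
mass % H = 0.1611 g ÷ 1.31 g × 100%

12.3%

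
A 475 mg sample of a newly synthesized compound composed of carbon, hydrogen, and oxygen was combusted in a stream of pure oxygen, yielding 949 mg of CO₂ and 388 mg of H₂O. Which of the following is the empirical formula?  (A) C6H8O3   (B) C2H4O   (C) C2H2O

mol C = 0.949 g CO₂ ÷ 44.009 g/mol = 0.02156 mol
mol H = 2 × 0.388 g H₂O ÷ 18.015 g/mol = 0.04308 mol
mass O = 0.475 − (0.2590 + 0.04342) = 0.1726 g → mol O = 0.1726 ÷ 15.999 = 0.01079 mol
Divide by the smallest (0.01079 mol): C 1.999, H 3.993, O 1.000

(B) C2H4O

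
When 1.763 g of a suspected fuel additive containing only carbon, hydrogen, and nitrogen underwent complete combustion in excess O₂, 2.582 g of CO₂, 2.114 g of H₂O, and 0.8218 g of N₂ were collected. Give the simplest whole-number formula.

CH4N

mol C = 2.582 g CO₂ ÷ 44.009 g/mol = 0.058670 mol
mol H = 2 × 2.114 g H₂O ÷ 18.015 g/mol = 0.23469 mol
mol N = 2 × 0.8218 g N₂ ÷ 28.014 g/mol = 0.058671 mol
Divide by the smallest (0.058670 mol): C 1.000, H 4.000, N 1.000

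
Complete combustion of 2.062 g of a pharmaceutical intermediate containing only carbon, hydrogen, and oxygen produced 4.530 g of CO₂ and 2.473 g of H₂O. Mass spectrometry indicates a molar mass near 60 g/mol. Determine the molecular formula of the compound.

mol C = 4.530 g CO₂ ÷ 44.009 g/mol = 0.10293 mol
mol H = 2 × 2.473 g H₂O ÷ 18.015 g/mol = 0.27455 mol
mass O = 2.062 − (1.2363 + 0.27675) = 0.54892 g → mol O = 0.54892 ÷ 15.999 = 0.034310 mol
Divide by the smallest (0.034310 mol): C 3.000, H 8.002, O 1.000
Empirical formula: C3H8O
Empirical-formula mass = 60.10 g/mol; 60 ÷ 60.10 ≈ 1, so the molecular formula is C3H8O.

C3H8O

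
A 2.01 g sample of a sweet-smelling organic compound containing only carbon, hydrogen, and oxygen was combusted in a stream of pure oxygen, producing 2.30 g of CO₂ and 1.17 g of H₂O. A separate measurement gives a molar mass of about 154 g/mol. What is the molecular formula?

mol C = 2.30 g CO₂ ÷ 44.009 g/mol = 0.05226 mol
mol H = 2 × 1.17 g H₂O ÷ 18.015 g/mol = 0.1299 mol
mass O = 2.01 − (0.6277 + 0.1309) = 1.251 g → mol O = 1.251 ÷ 15.999 = 0.07821 mol
Divide by the smallest (0.05226 mol): C 1.000, H 2.485, O 1.497
Multiplying each by 2 gives whole numbers: C 2.00, H 4.97, O 2.99
Empirical formula: C2H5O3
Empirical-formula mass = 77.06 g/mol; 154 ÷ 77.06 ≈ 2, so the molecular formula is C4H10O6.

C4H10O6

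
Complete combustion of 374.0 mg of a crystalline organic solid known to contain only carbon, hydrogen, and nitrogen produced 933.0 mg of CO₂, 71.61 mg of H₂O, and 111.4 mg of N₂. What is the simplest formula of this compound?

mol C = 0.9330 g CO₂ ÷ 44.009 g/mol = 0.021200 mol
mol H = 2 × 0.07161 g H₂O ÷ 18.015 g/mol = 0.0079500 mol
mol N = 2 × 0.1114 g N₂ ÷ 28.014 g/mol = 0.0079532 mol
Divide by the smallest (0.0079500 mol): C 2.667, H 1.000, N 1.000
Multiplying each by 3 gives whole numbers: C 8.00, H 3.00, N 3.00

C8H3N3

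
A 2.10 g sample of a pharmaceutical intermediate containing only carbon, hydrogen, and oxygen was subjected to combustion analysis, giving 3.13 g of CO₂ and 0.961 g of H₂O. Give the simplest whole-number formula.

mol C = 3.13 g CO₂ ÷ 44.009 g/mol = 0.07112 mol
mol H = 2 × 0.961 g H₂O ÷ 18.015 g/mol = 0.1067 mol
mass O = 2.10 − (0.8542 + 0.1075) = 1.138 g → mol O = 1.138 ÷ 15.999 = 0.07114 mol
Divide by the smallest (0.07112 mol): C 1.000, H 1.500, O 1.000
Multiplying each by 2 gives whole numbers: C 2.00, H 3.00, O 2.00

C2H3O2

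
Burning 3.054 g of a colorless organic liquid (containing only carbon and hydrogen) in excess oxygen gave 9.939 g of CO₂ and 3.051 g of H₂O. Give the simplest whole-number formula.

mol C = 9.939 g CO₂ ÷ 44.009 g/mol = 0.22584 mol
mol H = 2 × 3.051 g H₂O ÷ 18.015 g/mol = 0.33872 mol
Divide by the smallest (0.22584 mol): C 1.000, H 1.500
Multiplying each by 2 gives whole numbers: C 2.00, H 3.00

C2H3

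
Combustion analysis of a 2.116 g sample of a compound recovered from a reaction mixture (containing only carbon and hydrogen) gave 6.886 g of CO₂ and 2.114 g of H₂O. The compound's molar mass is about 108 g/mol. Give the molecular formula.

C8H12

mol C = 6.886 g CO₂ ÷ 44.009 g/mol = 0.15647 mol
mol H = 2 × 2.114 g H₂O ÷ 18.015 g/mol = 0.23469 mol
Divide by the smallest (0.15647 mol): C 1.000, H 1.500
Multiplying each by 2 gives whole numbers: C 2.00, H 3.00
Empirical formula: C2H3
Empirical-formula mass = 27.05 g/mol; 108 ÷ 27.05 ≈ 4, so the molecular formula is C8H12.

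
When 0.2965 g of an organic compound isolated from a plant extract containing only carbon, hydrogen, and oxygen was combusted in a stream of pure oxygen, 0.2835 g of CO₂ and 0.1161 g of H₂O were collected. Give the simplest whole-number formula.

mol C = 0.2835 g CO₂ ÷ 44.009 g/mol = 0.0064419 mol
mol H = 2 × 0.1161 g H₂O ÷ 18.015 g/mol = 0.012889 mol
mass O = 0.2965 − (0.077373 + 0.012992) = 0.20613 g → mol O = 0.20613 ÷ 15.999 = 0.012884 mol
Divide by the smallest (0.0064419 mol): C 1.000, H 2.001, O 2.000

CH2O2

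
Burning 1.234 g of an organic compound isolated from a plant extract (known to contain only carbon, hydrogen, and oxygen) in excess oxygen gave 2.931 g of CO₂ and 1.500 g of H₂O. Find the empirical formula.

mol C = 2.931 g CO₂ ÷ 44.009 g/mol = 0.066600 mol
mol H = 2 × 1.500 g H₂O ÷ 18.015 g/mol = 0.16653 mol
mass O = 1.234 − (0.79993 + 0.16786) = 0.26621 g → mol O = 0.26621 ÷ 15.999 = 0.016639 mol
Divide by the smallest (0.016639 mol): C 4.003, H 10.008, O 1.000

C4H10O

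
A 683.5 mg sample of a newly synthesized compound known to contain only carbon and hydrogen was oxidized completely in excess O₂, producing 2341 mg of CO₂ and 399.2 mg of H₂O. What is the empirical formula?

mol C = 2.341 g CO₂ ÷ 44.009 g/mol = 0.053194 mol
mol H = 2 × 0.3992 g H₂O ÷ 18.015 g/mol = 0.044319 mol
Divide by the smallest (0.044319 mol): C 1.200, H 1.000
Multiplying each by 5 gives whole numbers: C 6.00, H 5.00

C6H5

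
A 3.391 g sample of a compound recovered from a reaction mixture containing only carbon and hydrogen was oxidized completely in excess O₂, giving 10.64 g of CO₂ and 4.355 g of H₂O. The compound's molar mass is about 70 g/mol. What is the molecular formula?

C5H10

mol C = 10.64 g CO₂ ÷ 44.009 g/mol = 0.24177 mol
mol H = 2 × 4.355 g H₂O ÷ 18.015 g/mol = 0.48349 mol
Divide by the smallest (0.24177 mol): C 1.000, H 2.000
Empirical formula: CH2
Empirical-formula mass = 14.03 g/mol; 70 ÷ 14.03 ≈ 5, so the molecular formula is C5H10.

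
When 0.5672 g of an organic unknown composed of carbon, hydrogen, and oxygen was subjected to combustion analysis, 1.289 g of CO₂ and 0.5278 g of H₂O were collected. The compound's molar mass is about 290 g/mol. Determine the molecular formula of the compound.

C15H30O5

mol C = 1.289 g CO₂ ÷ 44.009 g/mol = 0.029289 mol
mol H = 2 × 0.5278 g H₂O ÷ 18.015 g/mol = 0.058596 mol
mass O = 0.5672 − (0.35180 + 0.059064) = 0.15634 g → mol O = 0.15634 ÷ 15.999 = 0.0097719 mol
Divide by the smallest (0.0097719 mol): C 2.997, H 5.996, O 1.000
Empirical formula: C3H6O
Empirical-formula mass = 58.08 g/mol; 290 ÷ 58.08 ≈ 5, so the molecular formula is C15H30O5.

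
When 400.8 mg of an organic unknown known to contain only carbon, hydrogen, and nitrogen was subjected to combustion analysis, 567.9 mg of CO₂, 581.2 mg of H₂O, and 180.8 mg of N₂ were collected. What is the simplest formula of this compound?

mol C = 0.5679 g CO₂ ÷ 44.009 g/mol = 0.012904 mol
mol H = 2 × 0.5812 g H₂O ÷ 18.015 g/mol = 0.064524 mol
mol N = 2 × 0.1808 g N₂ ÷ 28.014 g/mol = 0.012908 mol
Divide by the smallest (0.012904 mol): C 1.000, H 5.000, N 1.000

CH5N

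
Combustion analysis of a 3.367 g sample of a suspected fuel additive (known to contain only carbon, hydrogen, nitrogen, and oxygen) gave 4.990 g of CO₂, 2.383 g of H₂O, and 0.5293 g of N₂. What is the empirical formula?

C3H7NO2

mol C = 4.990 g CO₂ ÷ 44.009 g/mol = 0.11339 mol
mol H = 2 × 2.383 g H₂O ÷ 18.015 g/mol = 0.26456 mol
mol N = 2 × 0.5293 g N₂ ÷ 28.014 g/mol = 0.037788 mol
mass O = 3.367 − (1.3619 + 0.26667 + 0.52930) = 1.2091 g → mol O = 1.2091 ÷ 15.999 = 0.075576 mol
Divide by the smallest (0.037788 mol): C 3.001, H 7.001, N 1.000, O 2.000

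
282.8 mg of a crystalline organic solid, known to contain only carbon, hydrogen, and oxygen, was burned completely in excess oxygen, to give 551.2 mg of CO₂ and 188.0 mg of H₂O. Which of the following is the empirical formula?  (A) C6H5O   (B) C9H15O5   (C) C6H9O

mol C = 0.5512 g CO₂ ÷ 44.009 g/mol = 0.012525 mol
mol H = 2 × 0.1880 g H₂O ÷ 18.015 g/mol = 0.020871 mol
mass O = 0.2828 − (0.15043 + 0.021038) = 0.11133 g → mol O = 0.11133 ÷ 15.999 = 0.0069584 mol
Divide by the smallest (0.0069584 mol): C 1.800, H 2.999, O 1.000
Multiplying each by 5 gives whole numbers: C 9.00, H 15.00, O 5.00

(B) C9H15O5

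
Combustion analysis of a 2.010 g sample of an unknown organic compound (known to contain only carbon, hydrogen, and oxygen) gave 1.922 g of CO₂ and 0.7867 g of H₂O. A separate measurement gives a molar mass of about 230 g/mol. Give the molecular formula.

mol C = 1.922 g CO₂ ÷ 44.009 g/mol = 0.043673 mol
mol H = 2 × 0.7867 g H₂O ÷ 18.015 g/mol = 0.087338 mol
mass O = 2.010 − (0.52456 + 0.088037) = 1.3974 g → mol O = 1.3974 ÷ 15.999 = 0.087343 mol
Divide by the smallest (0.043673 mol): C 1.000, H 2.000, O 2.000
Empirical formula: CH2O2
Empirical-formula mass = 46.02 g/mol; 230 ÷ 46.02 ≈ 5, so the molecular formula is C5H10O10.

C5H10O10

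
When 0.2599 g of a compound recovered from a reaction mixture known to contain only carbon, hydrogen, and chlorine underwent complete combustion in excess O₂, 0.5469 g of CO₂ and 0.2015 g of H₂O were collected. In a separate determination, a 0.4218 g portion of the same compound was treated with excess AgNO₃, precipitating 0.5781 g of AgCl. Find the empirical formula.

C5H9Cl

mol C = 0.5469 g CO₂ ÷ 44.009 g/mol = 0.012427 mol
mol H = 2 × 0.2015 g H₂O ÷ 18.015 g/mol = 0.022370 mol
From the AgCl data: mol Cl per gram of compound = (0.5781 ÷ 143.318) ÷ 0.4218 = 0.0095630 mol/g, so in the 0.2599 g combustion sample mol Cl = 0.0024854 mol
Divide by the smallest (0.0024854 mol): C 5.000, H 9.001, Cl 1.000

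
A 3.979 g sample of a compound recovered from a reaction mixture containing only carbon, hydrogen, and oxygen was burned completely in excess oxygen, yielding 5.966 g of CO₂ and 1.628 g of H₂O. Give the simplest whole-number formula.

mol C = 5.966 g CO₂ ÷ 44.009 g/mol = 0.13556 mol
mol H = 2 × 1.628 g H₂O ÷ 18.015 g/mol = 0.18074 mol
mass O = 3.979 − (1.6282 + 0.18218) = 2.1686 g → mol O = 2.1686 ÷ 15.999 = 0.13554 mol
Divide by the smallest (0.13554 mol): C 1.000, H 1.333, O 1.000
Multiplying each by 3 gives whole numbers: C 3.00, H 4.00, O 3.00

C3H4O3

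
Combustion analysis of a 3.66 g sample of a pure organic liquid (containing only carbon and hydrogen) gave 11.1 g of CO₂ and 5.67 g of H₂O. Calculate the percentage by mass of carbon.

82.8%

mol C = 11.1 g CO₂ ÷ 44.009 g/mol = 0.2522 mol
mol H = 2 × 5.67 g H₂O ÷ 18.015 g/mol = 0.6295 mol
mass % C = 3.029 g ÷ 3.66 g × 100%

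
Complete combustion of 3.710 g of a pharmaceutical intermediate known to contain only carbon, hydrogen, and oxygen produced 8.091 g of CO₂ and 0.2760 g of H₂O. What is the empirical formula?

mol C = 8.091 g CO₂ ÷ 44.009 g/mol = 0.18385 mol
mol H = 2 × 0.2760 g H₂O ÷ 18.015 g/mol = 0.030641 mol
mass O = 3.710 − (2.2082 + 0.030886) = 1.4709 g → mol O = 1.4709 ÷ 15.999 = 0.091937 mol
Divide by the smallest (0.030641 mol): C 6.000, H 1.000, O 3.000

C6HO3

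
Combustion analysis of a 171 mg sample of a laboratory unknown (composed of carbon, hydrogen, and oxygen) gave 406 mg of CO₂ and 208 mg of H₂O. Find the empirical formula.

C4H10O

mol C = 0.406 g CO₂ ÷ 44.009 g/mol = 0.009225 mol
mol H = 2 × 0.208 g H₂O ÷ 18.015 g/mol = 0.02309 mol
mass O = 0.171 − (0.1108 + 0.02328) = 0.03692 g → mol O = 0.03692 ÷ 15.999 = 0.002307 mol
Divide by the smallest (0.002307 mol): C 3.998, H 10.007, O 1.000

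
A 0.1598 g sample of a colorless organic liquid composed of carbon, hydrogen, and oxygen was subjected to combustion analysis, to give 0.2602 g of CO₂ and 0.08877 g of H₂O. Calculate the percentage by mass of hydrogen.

6.22%

mol C = 0.2602 g CO₂ ÷ 44.009 g/mol = 0.0059124 mol
mol H = 2 × 0.08877 g H₂O ÷ 18.015 g/mol = 0.0098551 mol
mass O = 0.1598 − (0.071014 + 0.0099340) = 0.078852 g → mol O = 0.078852 ÷ 15.999 = 0.0049286 mol
mass % H = 0.0099340 g ÷ 0.1598 g × 100%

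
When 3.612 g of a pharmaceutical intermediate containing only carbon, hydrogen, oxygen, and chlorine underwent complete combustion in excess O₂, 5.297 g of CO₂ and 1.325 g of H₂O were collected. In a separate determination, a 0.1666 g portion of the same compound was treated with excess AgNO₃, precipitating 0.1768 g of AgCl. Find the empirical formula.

C9H11Cl2O5

mol C = 5.297 g CO₂ ÷ 44.009 g/mol = 0.12036 mol
mol H = 2 × 1.325 g H₂O ÷ 18.015 g/mol = 0.14710 mol
From the AgCl data: mol Cl per gram of compound = (0.1768 ÷ 143.318) ÷ 0.1666 = 0.0074047 mol/g, so in the 3.612 g combustion sample mol Cl = 0.026746 mol
mass O = 3.612 − (1.4457 + 0.14828 + 0.94814) = 1.0699 g → mol O = 1.0699 ÷ 15.999 = 0.066874 mol
Divide by the smallest (0.026746 mol): C 4.500, H 5.500, Cl 1.000, O 2.500
Multiplying each by 2 gives whole numbers: C 9.00, H 11.00, Cl 2.00, O 5.00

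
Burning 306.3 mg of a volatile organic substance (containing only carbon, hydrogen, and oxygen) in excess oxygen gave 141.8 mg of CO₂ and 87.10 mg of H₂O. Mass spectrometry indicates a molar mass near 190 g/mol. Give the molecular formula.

C2H6O10

mol C = 0.1418 g CO₂ ÷ 44.009 g/mol = 0.0032221 mol
mol H = 2 × 0.08710 g H₂O ÷ 18.015 g/mol = 0.0096697 mol
mass O = 0.3063 − (0.038700 + 0.0097471) = 0.25785 g → mol O = 0.25785 ÷ 15.999 = 0.016117 mol
Divide by the smallest (0.0032221 mol): C 1.000, H 3.001, O 5.002
Empirical formula: CH3O5
Empirical-formula mass = 95.03 g/mol; 190 ÷ 95.03 ≈ 2, so the molecular formula is C2H6O10.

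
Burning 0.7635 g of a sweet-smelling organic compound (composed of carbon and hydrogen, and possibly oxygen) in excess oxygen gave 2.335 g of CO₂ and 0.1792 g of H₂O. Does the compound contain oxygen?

yes

mol C = 2.335 g CO₂ ÷ 44.009 g/mol = 0.053057 mol
mol H = 2 × 0.1792 g H₂O ÷ 18.015 g/mol = 0.019895 mol
C and H account for only 0.65733 g of the 0.7635 g sample; the remaining 0.10617 g must be oxygen.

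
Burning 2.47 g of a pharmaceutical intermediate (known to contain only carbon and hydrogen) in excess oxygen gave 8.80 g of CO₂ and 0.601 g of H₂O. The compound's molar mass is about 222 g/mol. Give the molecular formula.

mol C = 8.80 g CO₂ ÷ 44.009 g/mol = 0.2000 mol
mol H = 2 × 0.601 g H₂O ÷ 18.015 g/mol = 0.06672 mol
Divide by the smallest (0.06672 mol): C 2.997, H 1.000
Empirical formula: C3H
Empirical-formula mass = 37.04 g/mol; 222 ÷ 37.04 ≈ 6, so the molecular formula is C18H6.

C18H6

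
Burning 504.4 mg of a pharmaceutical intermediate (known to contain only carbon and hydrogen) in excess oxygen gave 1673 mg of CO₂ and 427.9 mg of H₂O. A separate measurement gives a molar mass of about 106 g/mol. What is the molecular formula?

C8H10

mol C = 1.673 g CO₂ ÷ 44.009 g/mol = 0.038015 mol
mol H = 2 × 0.4279 g H₂O ÷ 18.015 g/mol = 0.047505 mol
Divide by the smallest (0.038015 mol): C 1.000, H 1.250
Multiplying each by 4 gives whole numbers: C 4.00, H 5.00
Empirical formula: C4H5
Empirical-formula mass = 53.08 g/mol; 106 ÷ 53.08 ≈ 2, so the molecular formula is C8H10.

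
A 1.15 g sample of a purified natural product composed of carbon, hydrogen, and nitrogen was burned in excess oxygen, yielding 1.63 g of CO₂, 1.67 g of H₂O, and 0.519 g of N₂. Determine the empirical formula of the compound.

CH5N

mol C = 1.63 g CO₂ ÷ 44.009 g/mol = 0.03704 mol
mol H = 2 × 1.67 g H₂O ÷ 18.015 g/mol = 0.1854 mol
mol N = 2 × 0.519 g N₂ ÷ 28.014 g/mol = 0.03705 mol
Divide by the smallest (0.03704 mol): C 1.000, H 5.006, N 1.000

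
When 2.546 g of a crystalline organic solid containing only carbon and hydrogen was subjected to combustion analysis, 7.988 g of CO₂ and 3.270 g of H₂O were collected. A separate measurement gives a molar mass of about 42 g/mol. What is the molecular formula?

C3H6

mol C = 7.988 g CO₂ ÷ 44.009 g/mol = 0.18151 mol
mol H = 2 × 3.270 g H₂O ÷ 18.015 g/mol = 0.36303 mol
Divide by the smallest (0.18151 mol): C 1.000, H 2.000
Empirical formula: CH2
Empirical-formula mass = 14.03 g/mol; 42 ÷ 14.03 ≈ 3, so the molecular formula is C3H6.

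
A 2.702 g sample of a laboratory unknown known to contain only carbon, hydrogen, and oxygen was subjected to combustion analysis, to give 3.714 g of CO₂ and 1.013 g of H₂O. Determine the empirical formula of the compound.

mol C = 3.714 g CO₂ ÷ 44.009 g/mol = 0.084392 mol
mol H = 2 × 1.013 g H₂O ÷ 18.015 g/mol = 0.11246 mol
mass O = 2.702 − (1.0136 + 0.11336) = 1.5750 g → mol O = 1.5750 ÷ 15.999 = 0.098444 mol
Divide by the smallest (0.084392 mol): C 1.000, H 1.333, O 1.167
Multiplying each by 6 gives whole numbers: C 6.00, H 8.00, O 7.00

C6H8O7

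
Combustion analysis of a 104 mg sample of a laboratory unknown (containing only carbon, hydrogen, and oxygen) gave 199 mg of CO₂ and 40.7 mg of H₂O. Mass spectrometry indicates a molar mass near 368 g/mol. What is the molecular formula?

mol C = 0.199 g CO₂ ÷ 44.009 g/mol = 0.004522 mol
mol H = 2 × 0.0407 g H₂O ÷ 18.015 g/mol = 0.004518 mol
mass O = 0.104 − (0.05431 + 0.004555) = 0.04513 g → mol O = 0.04513 ÷ 15.999 = 0.002821 mol
Divide by the smallest (0.002821 mol): C 1.603, H 1.602, O 1.000
Multiplying each by 5 gives whole numbers: C 8.01, H 8.01, O 5.00
Empirical formula: C8H8O5
Empirical-formula mass = 184.15 g/mol; 368 ÷ 184.15 ≈ 2, so the molecular formula is C16H16O10.

C16H16O10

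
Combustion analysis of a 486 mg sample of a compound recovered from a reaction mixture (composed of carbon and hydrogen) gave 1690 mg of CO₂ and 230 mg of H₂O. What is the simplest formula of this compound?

C3H2

mol C = 1.69 g CO₂ ÷ 44.009 g/mol = 0.03840 mol
mol H = 2 × 0.230 g H₂O ÷ 18.015 g/mol = 0.02553 mol
Divide by the smallest (0.02553 mol): C 1.504, H 1.000
Multiplying each by 2 gives whole numbers: C 3.01, H 2.00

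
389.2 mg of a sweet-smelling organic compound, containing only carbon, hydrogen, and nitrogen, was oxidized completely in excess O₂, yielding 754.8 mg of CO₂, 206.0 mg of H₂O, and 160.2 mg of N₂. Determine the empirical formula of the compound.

C3H4N2

mol C = 0.7548 g CO₂ ÷ 44.009 g/mol = 0.017151 mol
mol H = 2 × 0.2060 g H₂O ÷ 18.015 g/mol = 0.022870 mol
mol N = 2 × 0.1602 g N₂ ÷ 28.014 g/mol = 0.011437 mol
Divide by the smallest (0.011437 mol): C 1.500, H 2.000, N 1.000
Multiplying each by 2 gives whole numbers: C 3.00, H 4.00, N 2.00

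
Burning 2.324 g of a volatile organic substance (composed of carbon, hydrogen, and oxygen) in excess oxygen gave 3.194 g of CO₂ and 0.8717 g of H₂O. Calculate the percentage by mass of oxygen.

58.29%

mol C = 3.194 g CO₂ ÷ 44.009 g/mol = 0.072576 mol
mol H = 2 × 0.8717 g H₂O ÷ 18.015 g/mol = 0.096775 mol
mass O = 2.324 − (0.87171 + 0.097549) = 1.3547 g → mol O = 1.3547 ÷ 15.999 = 0.084677 mol
mass % O = 1.3547 g ÷ 2.324 g × 100%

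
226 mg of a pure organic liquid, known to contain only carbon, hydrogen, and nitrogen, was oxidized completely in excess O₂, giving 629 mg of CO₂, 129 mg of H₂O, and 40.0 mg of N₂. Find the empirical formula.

mol C = 0.629 g CO₂ ÷ 44.009 g/mol = 0.01429 mol
mol H = 2 × 0.129 g H₂O ÷ 18.015 g/mol = 0.01432 mol
mol N = 2 × 0.0400 g N₂ ÷ 28.014 g/mol = 0.002856 mol
Divide by the smallest (0.002856 mol): C 5.005, H 5.015, N 1.000

C5H5N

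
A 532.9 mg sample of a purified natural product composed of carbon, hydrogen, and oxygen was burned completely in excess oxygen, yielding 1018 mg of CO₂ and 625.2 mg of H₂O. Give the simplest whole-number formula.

C2H6O

mol C = 1.018 g CO₂ ÷ 44.009 g/mol = 0.023132 mol
mol H = 2 × 0.6252 g H₂O ÷ 18.015 g/mol = 0.069409 mol
mass O = 0.5329 − (0.27783 + 0.069964) = 0.18510 g → mol O = 0.18510 ÷ 15.999 = 0.011570 mol
Divide by the smallest (0.011570 mol): C 1.999, H 5.999, O 1.000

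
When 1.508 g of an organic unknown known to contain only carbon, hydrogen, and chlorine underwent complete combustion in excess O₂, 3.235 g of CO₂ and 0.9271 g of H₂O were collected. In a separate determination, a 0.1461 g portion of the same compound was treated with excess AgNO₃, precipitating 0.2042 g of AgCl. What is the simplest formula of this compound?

mol C = 3.235 g CO₂ ÷ 44.009 g/mol = 0.073508 mol
mol H = 2 × 0.9271 g H₂O ÷ 18.015 g/mol = 0.10293 mol
From the AgCl data: mol Cl per gram of compound = (0.2042 ÷ 143.318) ÷ 0.1461 = 0.0097522 mol/g, so in the 1.508 g combustion sample mol Cl = 0.014706 mol
Divide by the smallest (0.014706 mol): C 4.998, H 6.999, Cl 1.000

C5H7Cl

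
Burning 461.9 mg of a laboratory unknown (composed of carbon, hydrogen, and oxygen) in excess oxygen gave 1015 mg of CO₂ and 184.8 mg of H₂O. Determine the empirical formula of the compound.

mol C = 1.015 g CO₂ ÷ 44.009 g/mol = 0.023063 mol
mol H = 2 × 0.1848 g H₂O ÷ 18.015 g/mol = 0.020516 mol
mass O = 0.4619 − (0.27702 + 0.020680) = 0.16420 g → mol O = 0.16420 ÷ 15.999 = 0.010263 mol
Divide by the smallest (0.010263 mol): C 2.247, H 1.999, O 1.000
Multiplying each by 4 gives whole numbers: C 8.99, H 8.00, O 4.00

C9H8O4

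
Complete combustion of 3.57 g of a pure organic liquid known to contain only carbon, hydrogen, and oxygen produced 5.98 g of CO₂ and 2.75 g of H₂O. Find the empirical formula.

mol C = 5.98 g CO₂ ÷ 44.009 g/mol = 0.1359 mol
mol H = 2 × 2.75 g H₂O ÷ 18.015 g/mol = 0.3053 mol
mass O = 3.57 − (1.632 + 0.3077) = 1.630 g → mol O = 1.630 ÷ 15.999 = 0.1019 mol
Divide by the smallest (0.1019 mol): C 1.334, H 2.996, O 1.000
Multiplying each by 3 gives whole numbers: C 4.00, H 8.99, O 3.00

C4H9O3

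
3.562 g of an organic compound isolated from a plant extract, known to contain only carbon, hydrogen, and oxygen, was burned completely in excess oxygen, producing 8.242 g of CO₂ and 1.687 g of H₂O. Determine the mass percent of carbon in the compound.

63.15%

mol C = 8.242 g CO₂ ÷ 44.009 g/mol = 0.18728 mol
mol H = 2 × 1.687 g H₂O ÷ 18.015 g/mol = 0.18729 mol
mass O = 3.562 − (2.2494 + 0.18879) = 1.1238 g → mol O = 1.1238 ÷ 15.999 = 0.070242 mol
mass % C = 2.2494 g ÷ 3.562 g × 100%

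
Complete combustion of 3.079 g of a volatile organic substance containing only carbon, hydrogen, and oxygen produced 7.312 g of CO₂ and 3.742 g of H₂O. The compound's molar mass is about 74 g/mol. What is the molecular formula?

mol C = 7.312 g CO₂ ÷ 44.009 g/mol = 0.16615 mol
mol H = 2 × 3.742 g H₂O ÷ 18.015 g/mol = 0.41543 mol
mass O = 3.079 − (1.9956 + 0.41876) = 0.66464 g → mol O = 0.66464 ÷ 15.999 = 0.041543 mol
Divide by the smallest (0.041543 mol): C 3.999, H 10.000, O 1.000
Empirical formula: C4H10O
Empirical-formula mass = 74.12 g/mol; 74 ÷ 74.12 ≈ 1, so the molecular formula is C4H10O.

C4H10O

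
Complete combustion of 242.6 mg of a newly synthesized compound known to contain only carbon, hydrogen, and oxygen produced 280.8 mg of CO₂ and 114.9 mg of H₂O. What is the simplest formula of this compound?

mol C = 0.2808 g CO₂ ÷ 44.009 g/mol = 0.0063805 mol
mol H = 2 × 0.1149 g H₂O ÷ 18.015 g/mol = 0.012756 mol
mass O = 0.2426 − (0.076636 + 0.012858) = 0.15311 g → mol O = 0.15311 ÷ 15.999 = 0.0095697 mol
Divide by the smallest (0.0063805 mol): C 1.000, H 1.999, O 1.500
Multiplying each by 2 gives whole numbers: C 2.00, H 4.00, O 3.00

C2H4O3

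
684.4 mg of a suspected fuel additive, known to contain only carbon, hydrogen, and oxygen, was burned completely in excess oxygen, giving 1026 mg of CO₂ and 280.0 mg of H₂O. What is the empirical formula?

C3H4O3

mol C = 1.026 g CO₂ ÷ 44.009 g/mol = 0.023313 mol
mol H = 2 × 0.2800 g H₂O ÷ 18.015 g/mol = 0.031085 mol
mass O = 0.6844 − (0.28002 + 0.031334) = 0.37305 g → mol O = 0.37305 ÷ 15.999 = 0.023317 mol
Divide by the smallest (0.023313 mol): C 1.000, H 1.333, O 1.000
Multiplying each by 3 gives whole numbers: C 3.00, H 4.00, O 3.00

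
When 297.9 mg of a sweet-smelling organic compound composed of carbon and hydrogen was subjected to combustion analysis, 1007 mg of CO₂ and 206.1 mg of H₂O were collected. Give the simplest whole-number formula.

CH

mol C = 1.007 g CO₂ ÷ 44.009 g/mol = 0.022882 mol
mol H = 2 × 0.2061 g H₂O ÷ 18.015 g/mol = 0.022881 mol
Divide by the smallest (0.022881 mol): C 1.000, H 1.000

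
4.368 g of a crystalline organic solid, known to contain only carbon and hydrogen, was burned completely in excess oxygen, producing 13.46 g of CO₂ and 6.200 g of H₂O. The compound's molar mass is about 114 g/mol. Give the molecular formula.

mol C = 13.46 g CO₂ ÷ 44.009 g/mol = 0.30585 mol
mol H = 2 × 6.200 g H₂O ÷ 18.015 g/mol = 0.68832 mol
Divide by the smallest (0.30585 mol): C 1.000, H 2.251
Multiplying each by 4 gives whole numbers: C 4.00, H 9.00
Empirical formula: C4H9
Empirical-formula mass = 57.12 g/mol; 114 ÷ 57.12 ≈ 2, so the molecular formula is C8H18.

C8H18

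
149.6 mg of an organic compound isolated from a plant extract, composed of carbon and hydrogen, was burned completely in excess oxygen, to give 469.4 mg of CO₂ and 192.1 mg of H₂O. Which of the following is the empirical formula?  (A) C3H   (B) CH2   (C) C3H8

(B) CH2

mol C = 0.4694 g CO₂ ÷ 44.009 g/mol = 0.010666 mol
mol H = 2 × 0.1921 g H₂O ÷ 18.015 g/mol = 0.021327 mol
Divide by the smallest (0.010666 mol): C 1.000, H 2.000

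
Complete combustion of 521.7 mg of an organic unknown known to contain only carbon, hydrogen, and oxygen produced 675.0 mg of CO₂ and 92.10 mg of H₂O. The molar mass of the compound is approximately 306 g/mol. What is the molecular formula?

mol C = 0.6750 g CO₂ ÷ 44.009 g/mol = 0.015338 mol
mol H = 2 × 0.09210 g H₂O ÷ 18.015 g/mol = 0.010225 mol
mass O = 0.5217 − (0.18422 + 0.010307) = 0.32717 g → mol O = 0.32717 ÷ 15.999 = 0.020449 mol
Divide by the smallest (0.010225 mol): C 1.500, H 1.000, O 2.000
Multiplying each by 2 gives whole numbers: C 3.00, H 2.00, O 4.00
Empirical formula: C3H2O4
Empirical-formula mass = 102.05 g/mol; 306 ÷ 102.05 ≈ 3, so the molecular formula is C9H6O12.

C9H6O12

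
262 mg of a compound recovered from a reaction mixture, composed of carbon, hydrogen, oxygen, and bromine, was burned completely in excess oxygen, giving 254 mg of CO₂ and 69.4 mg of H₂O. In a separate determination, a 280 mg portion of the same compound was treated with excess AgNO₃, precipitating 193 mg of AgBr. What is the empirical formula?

C6H8BrO7

mol C = 0.254 g CO₂ ÷ 44.009 g/mol = 0.005772 mol
mol H = 2 × 0.0694 g H₂O ÷ 18.015 g/mol = 0.007705 mol
From the AgBr data: mol Br per gram of compound = (0.193 ÷ 187.772) ÷ 0.280 = 0.003671 mol/g, so in the 0.262 g combustion sample mol Br = 0.0009618 mol
mass O = 0.262 − (0.06932 + 0.007766 + 0.07685) = 0.1081 g → mol O = 0.1081 ÷ 15.999 = 0.006754 mol
Divide by the smallest (0.0009618 mol): C 6.001, H 8.011, Br 1.000, O 7.023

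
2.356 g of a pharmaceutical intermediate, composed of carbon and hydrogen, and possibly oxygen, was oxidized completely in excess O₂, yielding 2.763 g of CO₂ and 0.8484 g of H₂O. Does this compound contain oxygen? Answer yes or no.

mol C = 2.763 g CO₂ ÷ 44.009 g/mol = 0.062783 mol
mol H = 2 × 0.8484 g H₂O ÷ 18.015 g/mol = 0.094188 mol
C and H account for only 0.84902 g of the 2.356 g sample; the remaining 1.5070 g must be oxygen.

yes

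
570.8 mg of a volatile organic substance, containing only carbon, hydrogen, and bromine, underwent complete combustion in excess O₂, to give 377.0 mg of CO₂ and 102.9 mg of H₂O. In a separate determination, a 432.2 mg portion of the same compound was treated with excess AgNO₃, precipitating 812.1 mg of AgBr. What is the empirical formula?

mol C = 0.3770 g CO₂ ÷ 44.009 g/mol = 0.0085664 mol
mol H = 2 × 0.1029 g H₂O ÷ 18.015 g/mol = 0.011424 mol
From the AgBr data: mol Br per gram of compound = (0.8121 ÷ 187.772) ÷ 0.4322 = 0.010007 mol/g, so in the 0.5708 g combustion sample mol Br = 0.0057119 mol
Divide by the smallest (0.0057119 mol): C 1.500, H 2.000, Br 1.000
Multiplying each by 2 gives whole numbers: C 3.00, H 4.00, Br 2.00

C3H4Br2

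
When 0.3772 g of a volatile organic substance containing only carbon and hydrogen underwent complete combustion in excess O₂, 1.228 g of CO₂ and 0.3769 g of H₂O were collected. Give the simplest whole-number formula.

mol C = 1.228 g CO₂ ÷ 44.009 g/mol = 0.027903 mol
mol H = 2 × 0.3769 g H₂O ÷ 18.015 g/mol = 0.041843 mol
Divide by the smallest (0.027903 mol): C 1.000, H 1.500
Multiplying each by 2 gives whole numbers: C 2.00, H 3.00

C2H3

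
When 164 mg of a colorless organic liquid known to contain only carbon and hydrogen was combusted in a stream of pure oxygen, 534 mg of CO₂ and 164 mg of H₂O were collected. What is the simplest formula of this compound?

mol C = 0.534 g CO₂ ÷ 44.009 g/mol = 0.01213 mol
mol H = 2 × 0.164 g H₂O ÷ 18.015 g/mol = 0.01821 mol
Divide by the smallest (0.01213 mol): C 1.000, H 1.501
Multiplying each by 2 gives whole numbers: C 2.00, H 3.00

C2H3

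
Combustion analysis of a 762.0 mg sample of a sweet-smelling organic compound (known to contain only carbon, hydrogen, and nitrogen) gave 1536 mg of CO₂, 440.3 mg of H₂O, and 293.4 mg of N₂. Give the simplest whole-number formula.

C5H7N3

mol C = 1.536 g CO₂ ÷ 44.009 g/mol = 0.034902 mol
mol H = 2 × 0.4403 g H₂O ÷ 18.015 g/mol = 0.048881 mol
mol N = 2 × 0.2934 g N₂ ÷ 28.014 g/mol = 0.020947 mol
Divide by the smallest (0.020947 mol): C 1.666, H 2.334, N 1.000
Multiplying each by 3 gives whole numbers: C 5.00, H 7.00, N 3.00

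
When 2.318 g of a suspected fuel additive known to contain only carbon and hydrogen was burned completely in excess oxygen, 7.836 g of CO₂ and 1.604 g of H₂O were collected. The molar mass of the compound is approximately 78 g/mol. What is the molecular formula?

C6H6

mol C = 7.836 g CO₂ ÷ 44.009 g/mol = 0.17805 mol
mol H = 2 × 1.604 g H₂O ÷ 18.015 g/mol = 0.17807 mol
Divide by the smallest (0.17805 mol): C 1.000, H 1.000
Empirical formula: CH
Empirical-formula mass = 13.02 g/mol; 78 ÷ 13.02 ≈ 6, so the molecular formula is C6H6.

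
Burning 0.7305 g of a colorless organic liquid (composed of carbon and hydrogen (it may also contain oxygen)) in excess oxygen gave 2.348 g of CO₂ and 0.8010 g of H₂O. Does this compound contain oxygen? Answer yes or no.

mol C = 2.348 g CO₂ ÷ 44.009 g/mol = 0.053353 mol
mol H = 2 × 0.8010 g H₂O ÷ 18.015 g/mol = 0.088926 mol
C and H together account for 0.73046 g — essentially the entire 0.7305 g sample — so the compound contains no oxygen.

no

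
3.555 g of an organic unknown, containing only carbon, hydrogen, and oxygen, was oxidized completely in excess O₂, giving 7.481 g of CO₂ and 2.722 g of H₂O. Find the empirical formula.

C9H16O4

mol C = 7.481 g CO₂ ÷ 44.009 g/mol = 0.16999 mol
mol H = 2 × 2.722 g H₂O ÷ 18.015 g/mol = 0.30219 mol
mass O = 3.555 − (2.0417 + 0.30461) = 1.2087 g → mol O = 1.2087 ÷ 15.999 = 0.075546 mol
Divide by the smallest (0.075546 mol): C 2.250, H 4.000, O 1.000
Multiplying each by 4 gives whole numbers: C 9.00, H 16.00, O 4.00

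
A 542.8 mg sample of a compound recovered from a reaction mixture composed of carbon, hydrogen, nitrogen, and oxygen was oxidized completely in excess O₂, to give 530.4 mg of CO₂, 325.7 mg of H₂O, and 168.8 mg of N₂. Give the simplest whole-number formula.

mol C = 0.5304 g CO₂ ÷ 44.009 g/mol = 0.012052 mol
mol H = 2 × 0.3257 g H₂O ÷ 18.015 g/mol = 0.036159 mol
mol N = 2 × 0.1688 g N₂ ÷ 28.014 g/mol = 0.012051 mol
mass O = 0.5428 − (0.14476 + 0.036448 + 0.16880) = 0.19279 g → mol O = 0.19279 ÷ 15.999 = 0.012050 mol
Divide by the smallest (0.012050 mol): C 1.000, H 3.001, N 1.000, O 1.000

CH3NO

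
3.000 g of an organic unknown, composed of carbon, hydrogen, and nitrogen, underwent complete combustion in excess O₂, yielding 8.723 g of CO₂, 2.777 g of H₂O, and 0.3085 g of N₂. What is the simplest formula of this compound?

mol C = 8.723 g CO₂ ÷ 44.009 g/mol = 0.19821 mol
mol H = 2 × 2.777 g H₂O ÷ 18.015 g/mol = 0.30830 mol
mol N = 2 × 0.3085 g N₂ ÷ 28.014 g/mol = 0.022025 mol
Divide by the smallest (0.022025 mol): C 8.999, H 13.998, N 1.000

C9H14N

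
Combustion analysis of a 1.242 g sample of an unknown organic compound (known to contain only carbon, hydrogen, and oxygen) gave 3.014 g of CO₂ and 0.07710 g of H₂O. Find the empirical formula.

mol C = 3.014 g CO₂ ÷ 44.009 g/mol = 0.068486 mol
mol H = 2 × 0.07710 g H₂O ÷ 18.015 g/mol = 0.0085595 mol
mass O = 1.242 − (0.82259 + 0.0086280) = 0.41079 g → mol O = 0.41079 ÷ 15.999 = 0.025676 mol
Divide by the smallest (0.0085595 mol): C 8.001, H 1.000, O 3.000

C8HO3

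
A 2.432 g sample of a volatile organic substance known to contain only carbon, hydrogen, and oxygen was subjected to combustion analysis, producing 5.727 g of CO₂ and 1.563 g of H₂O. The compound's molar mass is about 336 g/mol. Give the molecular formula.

mol C = 5.727 g CO₂ ÷ 44.009 g/mol = 0.13013 mol
mol H = 2 × 1.563 g H₂O ÷ 18.015 g/mol = 0.17352 mol
mass O = 2.432 − (1.5630 + 0.17491) = 0.69407 g → mol O = 0.69407 ÷ 15.999 = 0.043382 mol
Divide by the smallest (0.043382 mol): C 3.000, H 4.000, O 1.000
Empirical formula: C3H4O
Empirical-formula mass = 56.06 g/mol; 336 ÷ 56.06 ≈ 6, so the molecular formula is C18H24O6.

C18H24O6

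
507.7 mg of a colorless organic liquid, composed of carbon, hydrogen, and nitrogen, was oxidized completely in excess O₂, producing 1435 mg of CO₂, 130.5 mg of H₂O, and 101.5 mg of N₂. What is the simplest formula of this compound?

C9H4N2

mol C = 1.435 g CO₂ ÷ 44.009 g/mol = 0.032607 mol
mol H = 2 × 0.1305 g H₂O ÷ 18.015 g/mol = 0.014488 mol
mol N = 2 × 0.1015 g N₂ ÷ 28.014 g/mol = 0.0072464 mol
Divide by the smallest (0.0072464 mol): C 4.500, H 1.999, N 1.000
Multiplying each by 2 gives whole numbers: C 9.00, H 4.00, N 2.00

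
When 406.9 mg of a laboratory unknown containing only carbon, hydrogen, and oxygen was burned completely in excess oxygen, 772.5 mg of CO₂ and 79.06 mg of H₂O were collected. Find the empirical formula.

mol C = 0.7725 g CO₂ ÷ 44.009 g/mol = 0.017553 mol
mol H = 2 × 0.07906 g H₂O ÷ 18.015 g/mol = 0.0087771 mol
mass O = 0.4069 − (0.21083 + 0.0088473) = 0.18722 g → mol O = 0.18722 ÷ 15.999 = 0.011702 mol
Divide by the smallest (0.0087771 mol): C 2.000, H 1.000, O 1.333
Multiplying each by 3 gives whole numbers: C 6.00, H 3.00, O 4.00

C6H3O4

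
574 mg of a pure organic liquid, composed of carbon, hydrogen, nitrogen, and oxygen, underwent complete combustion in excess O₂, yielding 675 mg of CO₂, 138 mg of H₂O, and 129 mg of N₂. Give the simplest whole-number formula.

C5H5N3O5

mol C = 0.675 g CO₂ ÷ 44.009 g/mol = 0.01534 mol
mol H = 2 × 0.138 g H₂O ÷ 18.015 g/mol = 0.01532 mol
mol N = 2 × 0.129 g N₂ ÷ 28.014 g/mol = 0.009210 mol
mass O = 0.574 − (0.1842 + 0.01544 + 0.1290) = 0.2453 g → mol O = 0.2453 ÷ 15.999 = 0.01533 mol
Divide by the smallest (0.009210 mol): C 1.665, H 1.664, N 1.000, O 1.665
Multiplying each by 3 gives whole numbers: C 5.00, H 4.99, N 3.00, O 5.00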